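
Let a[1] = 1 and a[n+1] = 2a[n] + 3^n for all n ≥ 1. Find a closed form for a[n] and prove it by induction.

Claim: a[n] = -2^n + 3^n.

Base case: a[1] = 1, and -2^1 + 3^1 = -2 + 3 = 1.
Assume a[r] = -2^r + 3^r for some r ≥ 1.
Then a[r+1] = 2a[r] + 3^r = 2·(-2^r + 3^r) + 3^r = -2^{r+1} + 2·3^r + 3^r = -2^{r+1} + 3·3^r = -2^{r+1} + 3^{r+1}.
Hence a[n] = -2^n + 3^n for every n ≥ 1, by induction.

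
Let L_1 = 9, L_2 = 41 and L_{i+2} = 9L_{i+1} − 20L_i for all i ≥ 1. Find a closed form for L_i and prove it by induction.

Claim: L_i = 4^i + 5^i.

Base cases: L_1 = 9 and 4^1 + 5^1 = 9; L_2 = 41 and 4^2 + 5^2 = 41.
Assume L_j = 4^j + 5^j for all 1 ≤ j ≤ r, where r ≥ 2.
Then L_{r+1} = 9L_r − 20L_{r−1} = 9·(4^r + 5^r) − 20·(4^{r−1} + 5^{r−1}) = (9·4 − 20)4^{r−1} + (9·5 − 20)5^{r−1} = 16·4^{r−1} + 25·5^{r−1} = 4^{r+1} + 5^{r+1}.
Hence L_i = 4^i + 5^i for every i ≥ 1, by strong induction.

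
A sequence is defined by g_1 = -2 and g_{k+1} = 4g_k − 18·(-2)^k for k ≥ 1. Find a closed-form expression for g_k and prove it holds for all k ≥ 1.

Claim: g_k = 4^k + 3·(-2)^k.

Base case: g_1 = -2, and 4^1 + 3·(-2)^1 = 4 − 6 = -2.
Assume g_m = 4^m + 3·(-2)^m for some m ≥ 1.
Then g_{m+1} = 4g_m − 18·(-2)^m = 4·(4^m + 3·(-2)^m) − 18·(-2)^m = 4^{m+1} + 12·(-2)^m − 18·(-2)^m = 4^{m+1} − 6·(-2)^m = 4^{m+1} + 3·(-2)^{m+1}.
Hence g_k = 4^k + 3·(-2)^k for every k ≥ 1, by induction.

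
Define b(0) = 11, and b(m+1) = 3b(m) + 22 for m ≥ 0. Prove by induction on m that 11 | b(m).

Base case: b(0) = 11 = 11·1, so 11 | b(0).
Assume 11 | b(j), so b(j) = 11t for some integer t.
Then b(j+1) = 3b(j) + 22 = 3·(11t) + 22 = 11(3t + 2), so 11 | b(j+1).
This completes the inductive step, so 11 | b(m) for all m ≥ 0.

11 | b(m)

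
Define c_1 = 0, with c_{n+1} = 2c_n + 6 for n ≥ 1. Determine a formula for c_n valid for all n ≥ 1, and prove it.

Claim: c_n = 3·2^n − 6.

Base case: c_1 = 0, and 3·2^1 − 6 = 6 − 6 = 0.
Assume c_r = 3·2^r − 6 for some r ≥ 1.
Then c_{r+1} = 2c_r + 6 = 2·(3·2^r − 6) + 6 = 6·2^r − 12 + 6 = 3·2^{r+1} − 6.
This completes the inductive step, so c_n = 3·2^n − 6 for all n ≥ 1.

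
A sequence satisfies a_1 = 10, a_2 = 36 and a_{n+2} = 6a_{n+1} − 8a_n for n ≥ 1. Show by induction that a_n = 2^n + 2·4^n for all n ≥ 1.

Base cases: a_1 = 10 and 2^1 + 2·4^1 = 10; a_2 = 36 and 2^2 + 2·4^2 = 36.
Assume a_i = 2^i + 2·4^i for all 1 ≤ i ≤ j, where j ≥ 2.
Then a_{j+1} = 6a_j − 8a_{j−1} = 6·(2^j + 2·4^j) − 8·(2^{j−1} + 2·4^{j−1}) = (6·2 − 8)2^{j−1} + 2·(6·4 − 8)4^{j−1} = 4·2^{j−1} + 32·4^{j−1} = 2^{j+1} + 2·4^{j+1}.
By strong induction, a_n = 2^n + 2·4^n for all n ≥ 1.

a_n = 2^n + 2·4^n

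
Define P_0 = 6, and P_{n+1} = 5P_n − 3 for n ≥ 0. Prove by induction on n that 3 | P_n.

Base case: P_0 = 6 = 3·2, so 3 | P_0.
Assume 3 | P_r, so P_r = 3t for some integer t.
Then P_{r+1} = 5P_r − 3 = 5·(3t) − 3 = 3(5t − 1), so 3 | P_{r+1}.
By induction, 3 | P_n for all n ≥ 0.

3 | P_n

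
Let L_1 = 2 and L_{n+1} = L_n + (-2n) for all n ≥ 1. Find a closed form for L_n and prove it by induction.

Claim: L_n = -n^2 + n + 2.

Base case: L_1 = 2, and -1^2 + 1 + 2 = 2.
Assume L_k = -k^2 + k + 2.
Then L_{k+1} = L_k + (-2k) = (-k^2 + k + 2) + (-2k) = -k^2 − k + 2,
and -(k+1)^2 + (k+1) + 2 = -k^2 − k + 2.
By induction, L_n = -n^2 + n + 2 for all n ≥ 1.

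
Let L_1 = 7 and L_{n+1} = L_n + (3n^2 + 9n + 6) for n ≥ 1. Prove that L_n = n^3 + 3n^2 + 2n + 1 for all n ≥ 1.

Base case: L_1 = 7, and 1^3 + 3·1^2 + 2·1 + 1 = 7.
Assume L_k = k^3 + 3k^2 + 2k + 1.
Then L_{k+1} = L_k + (3k^2 + 9k + 6) = (k^3 + 3k^2 + 2k + 1) + (3k^2 + 9k + 6) = k^3 + 6k^2 + 11k + 7,
and (k+1)^3 + 3·(k+1)^2 + 2·(k+1) + 1 = k^3 + 6k^2 + 11k + 7.
This completes the inductive step, so L_n = n^3 + 3n^2 + 2n + 1 for all n ≥ 1.

L_n = n^3 + 3n^2 + 2n + 1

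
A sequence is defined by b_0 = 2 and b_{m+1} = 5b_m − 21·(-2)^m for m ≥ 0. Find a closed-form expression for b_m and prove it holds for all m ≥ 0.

Claim: b_m = -5^m + 3·(-2)^m.

Base case: b_0 = 2, and -5^0 + 3·(-2)^0 = -1 + 3 = 2.
Assume b_j = -5^j + 3·(-2)^j for some j ≥ 0.
Then b_{j+1} = 5b_j − 21·(-2)^j = 5·(-5^j + 3·(-2)^j) − 21·(-2)^j = -5^{j+1} + 15·(-2)^j − 21·(-2)^j = -5^{j+1} − 6·(-2)^j = -5^{j+1} + 3·(-2)^{j+1}.
Hence b_m = -5^m + 3·(-2)^m for every m ≥ 0, by induction.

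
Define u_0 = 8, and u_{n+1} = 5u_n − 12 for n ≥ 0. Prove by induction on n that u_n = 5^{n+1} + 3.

Base case: u_0 = 8, and 5^{0+1} + 3 = 5 + 3 = 8.
Assume u_j = 5^{j+1} + 3 for some j ≥ 0.
Then u_{j+1} = 5u_j − 12 = 5·(5^{j+1} + 3) − 12 = 5^{j+2} + 15 − 12 = 5^{j+2} + 3.
By induction, u_n = 5^{n+1} + 3 for all n ≥ 0.

u_n = 5^{n+1} + 3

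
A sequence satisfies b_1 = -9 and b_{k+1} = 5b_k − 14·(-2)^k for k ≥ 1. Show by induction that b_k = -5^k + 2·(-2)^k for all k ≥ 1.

Base case: b_1 = -9, and -5^1 + 2·(-2)^1 = -5 − 4 = -9.
Assume b_m = -5^m + 2·(-2)^m for some m ≥ 1.
Then b_{m+1} = 5b_m − 14·(-2)^m = 5·(-5^m + 2·(-2)^m) − 14·(-2)^m = -5^{m+1} + 10·(-2)^m − 14·(-2)^m = -5^{m+1} − 4·(-2)^m = -5^{m+1} + 2·(-2)^{m+1}.
Hence b_k = -5^k + 2·(-2)^k for every k ≥ 1, by induction.

b_k = -5^k + 2·(-2)^k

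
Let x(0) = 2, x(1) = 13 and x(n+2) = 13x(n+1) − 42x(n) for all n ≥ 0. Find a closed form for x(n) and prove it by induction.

Claim: x(n) = 7^n + 6^n.

Base cases: x(0) = 2 and 7^0 + 6^0 = 2; x(1) = 13 and 7^1 + 6^1 = 13.
Assume x(j) = 7^j + 6^j for all 0 ≤ j ≤ r, where r ≥ 1.
Then x(r+1) = 13x(r) − 42x(r−1) = 13·(7^r + 6^r) − 42·(7^{r−1} + 6^{r−1}) = (13·7 − 42)7^{r−1} + (13·6 − 42)6^{r−1} = 49·7^{r−1} + 36·6^{r−1} = 7^{r+1} + 6^{r+1}.
This completes the inductive step, so x(n) = 7^n + 6^n for all n ≥ 0.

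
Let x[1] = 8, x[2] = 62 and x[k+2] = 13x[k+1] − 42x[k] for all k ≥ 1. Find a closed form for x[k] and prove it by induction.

Claim: x[k] = -6^k + 2·7^k.

Base cases: x[1] = 8 and -6^1 + 2·7^1 = 8; x[2] = 62 and -6^2 + 2·7^2 = 62.
Assume x[j] = -6^j + 2·7^j for all 1 ≤ j ≤ m, where m ≥ 2.
Then x[m+1] = 13x[m] − 42x[m−1] = 13·(-6^m + 2·7^m) − 42·(-6^{m−1} + 2·7^{m−1}) = -(13·6 − 42)6^{m−1} + 2·(13·7 − 42)7^{m−1} = -36·6^{m−1} + 98·7^{m−1} = -6^{m+1} + 2·7^{m+1}.
So the formula holds for m+1, and by strong induction x[k] = -6^k + 2·7^k for all k ≥ 1.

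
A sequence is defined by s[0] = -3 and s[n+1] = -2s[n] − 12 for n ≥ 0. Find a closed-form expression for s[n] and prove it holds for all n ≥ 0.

Claim: s[n] = (-2)^n − 4.

Base case: s[0] = -3, and (-2)^0 − 4 = 1 − 4 = -3.
Assume s[r] = (-2)^r − 4 for some r ≥ 0.
Then s[r+1] = -2s[r] − 12 = -2·((-2)^r − 4) − 12 = -2·(-2)^r + 8 − 12 = (-2)^{r+1} − 4.
Hence s[n] = (-2)^n − 4 for every n ≥ 0, by induction.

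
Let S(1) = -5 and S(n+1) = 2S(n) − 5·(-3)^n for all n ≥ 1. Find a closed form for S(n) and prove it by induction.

Claim: S(n) = -2^n + (-3)^n.

Base case: S(1) = -5, and -2^1 + (-3)^1 = -2 − 3 = -5.
Assume S(k) = -2^k + (-3)^k for some k ≥ 1.
Then S(k+1) = 2S(k) − 5·(-3)^k = 2·(-2^k + (-3)^k) − 5·(-3)^k = -2^{k+1} + 2·(-3)^k − 5·(-3)^k = -2^{k+1} − 3·(-3)^k = -2^{k+1} + (-3)^{k+1}.
Hence S(n) = -2^n + (-3)^n for every n ≥ 1, by induction.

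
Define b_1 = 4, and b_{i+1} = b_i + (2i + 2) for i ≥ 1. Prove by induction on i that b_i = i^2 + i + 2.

Base case: b_1 = 4, and 1^2 + 1 + 2 = 4.
Assume b_k = k^2 + k + 2.
Then b_{k+1} = b_k + (2k + 2) = (k^2 + k + 2) + (2k + 2) = k^2 + 3k + 4,
and (k+1)^2 + (k+1) + 2 = k^2 + 3k + 4.
Hence b_i = i^2 + i + 2 for every i ≥ 1, by induction.

b_i = i^2 + i + 2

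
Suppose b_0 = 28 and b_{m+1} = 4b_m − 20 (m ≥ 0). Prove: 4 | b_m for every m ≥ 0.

Base case: b_0 = 28 = 4·7, so 4 | b_0.
Assume 4 | b_k, so b_k = 4t for some integer t.
Then b_{k+1} = 4b_k − 20 = 4·(4t) − 20 = 4(4t − 5), so 4 | b_{k+1}.
So the property holds for k+1, and by induction 4 | b_m for all m ≥ 0.

4 | b_m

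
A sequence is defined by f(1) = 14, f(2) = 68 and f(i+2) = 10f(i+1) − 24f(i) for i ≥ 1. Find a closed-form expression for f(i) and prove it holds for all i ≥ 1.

Claim: f(i) = 2·4^i + 6^i.

Base cases: f(1) = 14 and 2·4^1 + 6^1 = 14; f(2) = 68 and 2·4^2 + 6^2 = 68.
Assume f(j) = 2·4^j + 6^j for all 1 ≤ j ≤ m, where m ≥ 2.
Then f(m+1) = 10f(m) − 24f(m−1) = 10·(2·4^m + 6^m) − 24·(2·4^{m−1} + 6^{m−1}) = 2·(10·4 − 24)4^{m−1} + (10·6 − 24)6^{m−1} = 32·4^{m−1} + 36·6^{m−1} = 2·4^{m+1} + 6^{m+1}.
This completes the inductive step, so f(i) = 2·4^i + 6^i for all i ≥ 1.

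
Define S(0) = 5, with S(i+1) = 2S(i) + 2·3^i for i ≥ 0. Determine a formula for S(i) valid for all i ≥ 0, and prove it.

Claim: S(i) = 3·2^i + 2·3^i.

Base case: S(0) = 5, and 3·2^0 + 2·3^0 = 3 + 2 = 5.
Assume S(m) = 3·2^m + 2·3^m for some m ≥ 0.
Then S(m+1) = 2S(m) + 2·3^m = 2·(3·2^m + 2·3^m) + 2·3^m = 3·2^{m+1} + 4·3^m + 2·3^m = 3·2^{m+1} + 6·3^m = 3·2^{m+1} + 2·3^{m+1}.
This completes the inductive step, so S(i) = 3·2^i + 2·3^i for all i ≥ 0.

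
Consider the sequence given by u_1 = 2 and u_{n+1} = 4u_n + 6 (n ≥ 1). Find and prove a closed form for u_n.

Claim: u_n = 4^n − 2.

Base case: u_1 = 2, and 4^1 − 2 = 4 − 2 = 2.
Assume u_m = 4^m − 2 for some m ≥ 1.
Then u_{m+1} = 4u_m + 6 = 4·(4^m − 2) + 6 = 4^{m+1} − 8 + 6 = 4^{m+1} − 2.
By induction, u_n = 4^n − 2 for all n ≥ 1.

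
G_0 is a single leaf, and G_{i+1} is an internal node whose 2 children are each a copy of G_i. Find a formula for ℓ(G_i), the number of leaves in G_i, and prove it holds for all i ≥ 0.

Claim: ℓ(G_i) = 2^i.

Base case: ℓ(G_0) = 1, and 2^0 = 1.
Assume ℓ(G_m) = 2^m.
Then ℓ(G_{m+1}) = 2·ℓ(G_m) = 2·2^m = 2^{m+1}.
By induction, ℓ(G_i) = 2^i for all i ≥ 0.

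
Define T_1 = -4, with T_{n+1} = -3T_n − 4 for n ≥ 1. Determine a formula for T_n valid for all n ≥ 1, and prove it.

Claim: T_n = (-3)^n − 1.

Base case: T_1 = -4, and (-3)^1 − 1 = -3 − 1 = -4.
Assume T_k = (-3)^k − 1 for some k ≥ 1.
Then T_{k+1} = -3T_k − 4 = -3·((-3)^k − 1) − 4 = -3·(-3)^k + 3 − 4 = (-3)^{k+1} − 1.
So the formula holds for k+1, and by induction T_n = (-3)^n − 1 for all n ≥ 1.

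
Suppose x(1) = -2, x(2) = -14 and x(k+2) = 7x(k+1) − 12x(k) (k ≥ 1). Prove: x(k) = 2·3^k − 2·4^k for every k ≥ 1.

Base cases: x(1) = -2 and 2·3^1 − 2·4^1 = -2; x(2) = -14 and 2·3^2 − 2·4^2 = -14.
Assume x(j) = 2·3^j − 2·4^j for all 1 ≤ j ≤ r, where r ≥ 2.
Then x(r+1) = 7x(r) − 12x(r−1) = 7·(2·3^r − 2·4^r) − 12·(2·3^{r−1} − 2·4^{r−1}) = 2·(7·3 − 12)3^{r−1} − 2·(7·4 − 12)4^{r−1} = 18·3^{r−1} − 32·4^{r−1} = 2·3^{r+1} − 2·4^{r+1}.
So the formula holds for r+1, and by strong induction x(k) = 2·3^k − 2·4^k for all k ≥ 1.

x(k) = 2·3^k − 2·4^k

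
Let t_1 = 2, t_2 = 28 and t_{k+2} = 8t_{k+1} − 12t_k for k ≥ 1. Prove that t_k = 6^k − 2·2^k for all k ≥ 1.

Base cases: t_1 = 2 and 6^1 − 2·2^1 = 2; t_2 = 28 and 6^2 − 2·2^2 = 28.
Assume t_j = 6^j − 2·2^j for all 1 ≤ j ≤ m, where m ≥ 2.
Then t_{m+1} = 8t_m − 12t_{m−1} = 8·(6^m − 2·2^m) − 12·(6^{m−1} − 2·2^{m−1}) = (8·6 − 12)6^{m−1} − 2·(8·2 − 12)2^{m−1} = 36·6^{m−1} − 8·2^{m−1} = 6^{m+1} − 2·2^{m+1}.
By strong induction, t_k = 6^k − 2·2^k for all k ≥ 1.

t_k = 6^k − 2·2^k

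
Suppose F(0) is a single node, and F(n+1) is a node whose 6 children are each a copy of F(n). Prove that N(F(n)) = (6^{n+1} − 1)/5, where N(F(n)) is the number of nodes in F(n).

Base case: N(F(0)) = 1, and (6^{0+1} − 1)/5 = 1.
Assume N(F(m)) = (6^{m+1} − 1)/5.
Then N(F(m+1)) = 1 + 6N(F(m)) = 1 + 6·(6^{m+1} − 1)/5 = 1 + (6^{m+2} − 6)/5 = (5 + 6^{m+2} − 6)/5 = (6^{m+2} − 1)/5.
So the formula holds for m+1, and by induction N(F(n)) = (6^{n+1} − 1)/5 for all n ≥ 0.

N(F(n)) = (6^{n+1} − 1)/5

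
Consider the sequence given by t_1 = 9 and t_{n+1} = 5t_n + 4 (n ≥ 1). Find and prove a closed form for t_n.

Claim: t_n = 2·5^n − 1.

Base case: t_1 = 9, and 2·5^1 − 1 = 10 − 1 = 9.
Assume t_j = 2·5^j − 1 for some j ≥ 1.
Then t_{j+1} = 5t_j + 4 = 5·(2·5^j − 1) + 4 = 10·5^j − 5 + 4 = 2·5^{j+1} − 1.
Hence t_n = 2·5^n − 1 for every n ≥ 1, by induction.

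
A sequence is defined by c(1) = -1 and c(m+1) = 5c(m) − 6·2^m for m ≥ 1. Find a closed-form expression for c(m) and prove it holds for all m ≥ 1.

Claim: c(m) = -5^m + 2·2^m.

Base case: c(1) = -1, and -5^1 + 2·2^1 = -5 + 4 = -1.
Assume c(k) = -5^k + 2·2^k for some k ≥ 1.
Then c(k+1) = 5c(k) − 6·2^k = 5·(-5^k + 2·2^k) − 6·2^k = -5^{k+1} + 10·2^k − 6·2^k = -5^{k+1} + 4·2^k = -5^{k+1} + 2·2^{k+1}.
Hence c(m) = -5^m + 2·2^m for every m ≥ 1, by induction.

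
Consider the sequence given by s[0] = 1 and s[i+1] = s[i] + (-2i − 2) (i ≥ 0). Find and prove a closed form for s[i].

Claim: s[i] = -i^2 − i + 1.

Base case: s[0] = 1, and -0^2 − 0 + 1 = 1.
Assume s[m] = -m^2 − m + 1.
Then s[m+1] = s[m] + (-2m − 2) = (-m^2 − m + 1) + (-2m − 2) = -m^2 − 3m − 1,
and -(m+1)^2 − (m+1) + 1 = -m^2 − 3m − 1.
This completes the inductive step, so s[i] = -i^2 − i + 1 for all i ≥ 0.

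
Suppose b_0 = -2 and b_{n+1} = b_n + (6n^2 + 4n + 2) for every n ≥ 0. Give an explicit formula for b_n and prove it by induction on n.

Claim: b_n = 2n^3 − n^2 + n − 2.

Base case: b_0 = -2, and 2·0^3 − 0^2 + 0 − 2 = -2.
Assume b_j = 2j^3 − j^2 + j − 2.
Then b_{j+1} = b_j + (6j^2 + 4j + 2) = (2j^3 − j^2 + j − 2) + (6j^2 + 4j + 2) = 2j^3 + 5j^2 + 5j,
and 2·(j+1)^3 − (j+1)^2 + (j+1) − 2 = 2j^3 + 5j^2 + 5j.
Hence b_n = 2n^3 − n^2 + n − 2 for every n ≥ 0, by induction.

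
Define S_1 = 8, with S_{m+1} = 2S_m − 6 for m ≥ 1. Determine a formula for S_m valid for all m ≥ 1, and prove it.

Claim: S_m = 2^m + 6.

Base case: S_1 = 8, and 2^1 + 6 = 2 + 6 = 8.
Assume S_r = 2^r + 6 for some r ≥ 1.
Then S_{r+1} = 2S_r − 6 = 2·(2^r + 6) − 6 = 2^{r+1} + 12 − 6 = 2^{r+1} + 6.
So the formula holds for r+1, and by induction S_m = 2^m + 6 for all m ≥ 1.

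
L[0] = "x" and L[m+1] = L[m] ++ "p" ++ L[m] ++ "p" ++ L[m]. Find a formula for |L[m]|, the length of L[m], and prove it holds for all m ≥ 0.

Claim: |L[m]| = 2·3^m − 1.

Base case: |L[0]| = 1, and 2·3^0 − 1 = 1.
Assume |L[j]| = 2·3^j − 1.
Then |L[j+1]| = 3|L[j]| + 2 = 3(2·3^j − 1) + 2 = 2·3^{j+1} − 3 + 2 = 2·3^{j+1} − 1.
This completes the inductive step, so |L[m]| = 2·3^m − 1 for all m ≥ 0.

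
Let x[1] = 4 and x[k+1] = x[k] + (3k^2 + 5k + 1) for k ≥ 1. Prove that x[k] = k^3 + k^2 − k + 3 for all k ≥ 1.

Base case: x[1] = 4, and 1^3 + 1^2 − 1 + 3 = 4.
Assume x[m] = m^3 + m^2 − m + 3.
Then x[m+1] = x[m] + (3m^2 + 5m + 1) = (m^3 + m^2 − m + 3) + (3m^2 + 5m + 1) = m^3 + 4m^2 + 4m + 4,
and (m+1)^3 + (m+1)^2 − (m+1) + 3 = m^3 + 4m^2 + 4m + 4.
This completes the inductive step, so x[k] = k^3 + k^2 − k + 3 for all k ≥ 1.

x[k] = k^3 + k^2 − k + 3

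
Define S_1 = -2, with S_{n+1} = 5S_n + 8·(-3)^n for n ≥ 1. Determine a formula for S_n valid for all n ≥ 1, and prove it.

Claim: S_n = -5^n − (-3)^n.

Base case: S_1 = -2, and -5^1 − (-3)^1 = -5 + 3 = -2.
Assume S_j = -5^j − (-3)^j for some j ≥ 1.
Then S_{j+1} = 5S_j + 8·(-3)^j = 5·(-5^j − (-3)^j) + 8·(-3)^j = -5^{j+1} − 5·(-3)^j + 8·(-3)^j = -5^{j+1} + 3·(-3)^j = -5^{j+1} − (-3)^{j+1}.
By induction, S_n = -5^n − (-3)^n for all n ≥ 1.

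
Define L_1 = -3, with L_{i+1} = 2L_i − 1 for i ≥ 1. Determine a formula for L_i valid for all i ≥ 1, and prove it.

Claim: L_i = -2^{i+1} + 1.

Base case: L_1 = -3, and -2^{1+1} + 1 = -4 + 1 = -3.
Assume L_r = -2^{r+1} + 1 for some r ≥ 1.
Then L_{r+1} = 2L_r − 1 = 2·(-2^{r+1} + 1) − 1 = -2^{r+2} + 2 − 1 = -2^{r+2} + 1.
By induction, L_i = -2^{i+1} + 1 for all i ≥ 1.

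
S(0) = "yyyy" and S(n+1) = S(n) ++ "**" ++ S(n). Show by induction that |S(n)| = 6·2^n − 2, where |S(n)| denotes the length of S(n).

Base case: |S(0)| = 4, and 6·2^0 − 2 = 4.
Assume |S(k)| = 6·2^k − 2.
Then |S(k+1)| = |S(k)| + 2 + |S(k)| = 2|S(k)| + 2 = 2(6·2^k − 2) + 2 = 6·2^{k+1} − 4 + 2 = 6·2^{k+1} − 2.
This completes the inductive step, so |S(n)| = 6·2^n − 2 for all n ≥ 0.

|S(n)| = 6·2^n − 2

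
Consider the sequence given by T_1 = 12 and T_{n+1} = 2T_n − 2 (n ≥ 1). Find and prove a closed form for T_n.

Claim: T_n = 5·2^n + 2.

Base case: T_1 = 12, and 5·2^1 + 2 = 10 + 2 = 12.
Assume T_m = 5·2^m + 2 for some m ≥ 1.
Then T_{m+1} = 2T_m − 2 = 2·(5·2^m + 2) − 2 = 10·2^m + 4 − 2 = 5·2^{m+1} + 2.
So the formula holds for m+1, and by induction T_n = 5·2^n + 2 for all n ≥ 1.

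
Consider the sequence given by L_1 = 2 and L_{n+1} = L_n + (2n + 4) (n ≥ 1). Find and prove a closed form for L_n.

Claim: L_n = n^2 + 3n − 2.

Base case: L_1 = 2, and 1^2 + 3·1 − 2 = 2.
Assume L_j = j^2 + 3j − 2.
Then L_{j+1} = L_j + (2j + 4) = (j^2 + 3j − 2) + (2j + 4) = j^2 + 5j + 2,
and (j+1)^2 + 3·(j+1) − 2 = j^2 + 5j + 2.
This completes the inductive step, so L_n = n^2 + 3n − 2 for all n ≥ 1.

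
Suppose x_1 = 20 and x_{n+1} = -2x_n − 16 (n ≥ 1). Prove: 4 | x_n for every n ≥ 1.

Base case: x_1 = 20 = 4·5, so 4 | x_1.
Assume 4 | x_k, so x_k = 4t for some integer t.
Then x_{k+1} = -2x_k − 16 = -2·(4t) − 16 = 4(-2t − 4), so 4 | x_{k+1}.
By induction, 4 | x_n for all n ≥ 1.

4 | x_n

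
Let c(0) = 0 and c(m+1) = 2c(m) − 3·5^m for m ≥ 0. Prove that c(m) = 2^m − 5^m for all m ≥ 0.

Base case: c(0) = 0, and 2^0 − 5^0 = 1 − 1 = 0.
Assume c(k) = 2^k − 5^k for some k ≥ 0.
Then c(k+1) = 2c(k) − 3·5^k = 2·(2^k − 5^k) − 3·5^k = 2^{k+1} − 2·5^k − 3·5^k = 2^{k+1} − 5·5^k = 2^{k+1} − 5^{k+1}.
So the formula holds for k+1, and by induction c(m) = 2^m − 5^m for all m ≥ 0.

c(m) = 2^m − 5^m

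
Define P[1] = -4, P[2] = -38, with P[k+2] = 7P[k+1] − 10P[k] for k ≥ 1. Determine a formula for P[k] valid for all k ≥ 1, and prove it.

Claim: P[k] = 3·2^k − 2·5^k.

Base cases: P[1] = -4 and 3·2^1 − 2·5^1 = -4; P[2] = -38 and 3·2^2 − 2·5^2 = -38.
Assume P[i] = 3·2^i − 2·5^i for all 1 ≤ i ≤ j, where j ≥ 2.
Then P[j+1] = 7P[j] − 10P[j−1] = 7·(3·2^j − 2·5^j) − 10·(3·2^{j−1} − 2·5^{j−1}) = 3·(7·2 − 10)2^{j−1} − 2·(7·5 − 10)5^{j−1} = 12·2^{j−1} − 50·5^{j−1} = 3·2^{j+1} − 2·5^{j+1}.
Hence P[k] = 3·2^k − 2·5^k for every k ≥ 1, by strong induction.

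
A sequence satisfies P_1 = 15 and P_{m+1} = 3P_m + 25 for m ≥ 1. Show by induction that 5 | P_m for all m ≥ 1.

Base case: P_1 = 15 = 5·3, so 5 | P_1.
Assume 5 | P_k, so P_k = 5t for some integer t.
Then P_{k+1} = 3P_k + 25 = 3·(5t) + 25 = 5(3t + 5), so 5 | P_{k+1}.
By induction, 5 | P_m for all m ≥ 1.

5 | P_m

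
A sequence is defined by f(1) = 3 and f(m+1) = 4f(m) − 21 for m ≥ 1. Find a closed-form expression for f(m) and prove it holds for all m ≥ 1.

Claim: f(m) = -4^m + 7.

Base case: f(1) = 3, and -4^1 + 7 = -4 + 7 = 3.
Assume f(r) = -4^r + 7 for some r ≥ 1.
Then f(r+1) = 4f(r) − 21 = 4·(-4^r + 7) − 21 = -4^{r+1} + 28 − 21 = -4^{r+1} + 7.
By induction, f(m) = -4^m + 7 for all m ≥ 1.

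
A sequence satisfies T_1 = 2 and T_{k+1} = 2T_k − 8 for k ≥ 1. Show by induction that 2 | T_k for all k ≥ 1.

Base case: T_1 = 2 = 2·1, so 2 | T_1.
Assume 2 | T_j, so T_j = 2t for some integer t.
Then T_{j+1} = 2T_j − 8 = 2·(2t) − 8 = 2(2t − 4), so 2 | T_{j+1}.
So the property holds for j+1, and by induction 2 | T_k for all k ≥ 1.

2 | T_k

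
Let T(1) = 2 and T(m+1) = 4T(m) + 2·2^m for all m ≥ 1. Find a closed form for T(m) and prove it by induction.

Claim: T(m) = 4^m − 2^m.

Base case: T(1) = 2, and 4^1 − 2^1 = 4 − 2 = 2.
Assume T(k) = 4^k − 2^k for some k ≥ 1.
Then T(k+1) = 4T(k) + 2·2^k = 4·(4^k − 2^k) + 2·2^k = 4^{k+1} − 4·2^k + 2·2^k = 4^{k+1} − 2·2^k = 4^{k+1} − 2^{k+1}.
By induction, T(m) = 4^m − 2^m for all m ≥ 1.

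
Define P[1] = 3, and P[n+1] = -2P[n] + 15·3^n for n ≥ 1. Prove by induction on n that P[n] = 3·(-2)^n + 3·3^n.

Base case: P[1] = 3, and 3·(-2)^1 + 3·3^1 = -6 + 9 = 3.
Assume P[j] = 3·(-2)^j + 3·3^j for some j ≥ 1.
Then P[j+1] = -2P[j] + 15·3^j = -2·(3·(-2)^j + 3·3^j) + 15·3^j = 3·(-2)^{j+1} − 6·3^j + 15·3^j = 3·(-2)^{j+1} + 9·3^j = 3·(-2)^{j+1} + 3·3^{j+1}.
Hence P[n] = 3·(-2)^n + 3·3^n for every n ≥ 1, by induction.

P[n] = 3·(-2)^n + 3·3^n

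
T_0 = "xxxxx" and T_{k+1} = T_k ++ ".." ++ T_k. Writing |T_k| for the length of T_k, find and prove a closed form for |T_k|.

Claim: |T_k| = 7·2^k − 2.

Base case: |T_0| = 5, and 7·2^0 − 2 = 5.
Assume |T_r| = 7·2^r − 2.
Then |T_{r+1}| = |T_r| + 2 + |T_r| = 2|T_r| + 2 = 2(7·2^r − 2) + 2 = 7·2^{r+1} − 4 + 2 = 7·2^{r+1} − 2.
Hence |T_k| = 7·2^k − 2 for every k ≥ 0, by induction.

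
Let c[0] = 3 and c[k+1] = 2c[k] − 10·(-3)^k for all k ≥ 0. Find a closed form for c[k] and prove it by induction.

Claim: c[k] = 2^k + 2·(-3)^k.

Base case: c[0] = 3, and 2^0 + 2·(-3)^0 = 1 + 2 = 3.
Assume c[m] = 2^m + 2·(-3)^m for some m ≥ 0.
Then c[m+1] = 2c[m] − 10·(-3)^m = 2·(2^m + 2·(-3)^m) − 10·(-3)^m = 2^{m+1} + 4·(-3)^m − 10·(-3)^m = 2^{m+1} − 6·(-3)^m = 2^{m+1} + 2·(-3)^{m+1}.
This completes the inductive step, so c[k] = 2^k + 2·(-3)^k for all k ≥ 0.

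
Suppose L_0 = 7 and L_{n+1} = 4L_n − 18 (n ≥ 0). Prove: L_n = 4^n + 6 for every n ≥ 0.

Base case: L_0 = 7, and 4^0 + 6 = 1 + 6 = 7.
Assume L_j = 4^j + 6 for some j ≥ 0.
Then L_{j+1} = 4L_j − 18 = 4·(4^j + 6) − 18 = 4^{j+1} + 24 − 18 = 4^{j+1} + 6.
Hence L_n = 4^n + 6 for every n ≥ 0, by induction.

L_n = 4^n + 6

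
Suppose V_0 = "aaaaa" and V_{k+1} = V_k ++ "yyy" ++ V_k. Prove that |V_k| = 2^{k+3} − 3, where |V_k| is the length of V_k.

Base case: |V_0| = 5, and 2^{0+3} − 3 = 5.
Assume |V_j| = 2^{j+3} − 3.
Then |V_{j+1}| = |V_j| + 3 + |V_j| = 2|V_j| + 3 = 2(2^{j+3} − 3) + 3 = 2^{j+1+3} − 6 + 3 = 2^{j+1+3} − 3.
This completes the inductive step, so |V_k| = 2^{k+3} − 3 for all k ≥ 0.

|V_k| = 2^{k+3} − 3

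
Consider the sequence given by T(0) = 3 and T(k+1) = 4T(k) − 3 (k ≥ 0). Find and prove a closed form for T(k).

Claim: T(k) = 2·4^k + 1.

Base case: T(0) = 3, and 2·4^0 + 1 = 2 + 1 = 3.
Assume T(r) = 2·4^r + 1 for some r ≥ 0.
Then T(r+1) = 4T(r) − 3 = 4·(2·4^r + 1) − 3 = 8·4^r + 4 − 3 = 2·4^{r+1} + 1.
This completes the inductive step, so T(k) = 2·4^k + 1 for all k ≥ 0.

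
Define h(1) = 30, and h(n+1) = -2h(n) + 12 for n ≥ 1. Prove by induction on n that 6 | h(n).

Base case: h(1) = 30 = 6·5, so 6 | h(1).
Assume 6 | h(j), so h(j) = 6t for some integer t.
Then h(j+1) = -2h(j) + 12 = -2·(6t) + 12 = 6(-2t + 2), so 6 | h(j+1).
By induction, 6 | h(n) for all n ≥ 1.

6 | h(n)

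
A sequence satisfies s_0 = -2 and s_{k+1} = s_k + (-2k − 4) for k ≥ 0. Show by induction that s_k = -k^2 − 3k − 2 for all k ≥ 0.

Base case: s_0 = -2, and -0^2 − 3·0 − 2 = -2.
Assume s_r = -r^2 − 3r − 2.
Then s_{r+1} = s_r + (-2r − 4) = (-r^2 − 3r − 2) + (-2r − 4) = -r^2 − 5r − 6,
and -(r+1)^2 − 3·(r+1) − 2 = -r^2 − 5r − 6.
This completes the inductive step, so s_k = -k^2 − 3k − 2 for all k ≥ 0.

s_k = -k^2 − 3k − 2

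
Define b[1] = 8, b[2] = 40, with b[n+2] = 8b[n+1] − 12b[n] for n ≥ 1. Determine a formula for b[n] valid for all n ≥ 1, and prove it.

Claim: b[n] = 2^n + 6^n.

Base cases: b[1] = 8 and 2^1 + 6^1 = 8; b[2] = 40 and 2^2 + 6^2 = 40.
Assume b[j] = 2^j + 6^j for all 1 ≤ j ≤ r, where r ≥ 2.
Then b[r+1] = 8b[r] − 12b[r−1] = 8·(2^r + 6^r) − 12·(2^{r−1} + 6^{r−1}) = (8·2 − 12)2^{r−1} + (8·6 − 12)6^{r−1} = 4·2^{r−1} + 36·6^{r−1} = 2^{r+1} + 6^{r+1}.
Hence b[n] = 2^n + 6^n for every n ≥ 1, by strong induction.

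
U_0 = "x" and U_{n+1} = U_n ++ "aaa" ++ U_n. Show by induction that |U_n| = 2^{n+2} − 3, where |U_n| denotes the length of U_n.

Base case: |U_0| = 1, and 2^{0+2} − 3 = 1.
Assume |U_j| = 2^{j+2} − 3.
Then |U_{j+1}| = |U_j| + 3 + |U_j| = 2|U_j| + 3 = 2(2^{j+2} − 3) + 3 = 2^{j+3} − 6 + 3 = 2^{j+3} − 3.
By induction, |U_n| = 2^{n+2} − 3 for all n ≥ 0.

|U_n| = 2^{n+2} − 3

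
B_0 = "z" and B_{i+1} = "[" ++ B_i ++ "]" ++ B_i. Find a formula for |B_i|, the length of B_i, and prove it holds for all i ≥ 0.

Claim: |B_i| = 3·2^i − 2.

Base case: |B_0| = 1, and 3·2^0 − 2 = 1.
Assume |B_k| = 3·2^k − 2.
Then |B_{k+1}| = 1 + |B_k| + 1 + |B_k| = 2|B_k| + 2 = 2(3·2^k − 2) + 2 = 3·2^{k+1} − 4 + 2 = 3·2^{k+1} − 2.
By induction, |B_i| = 3·2^i − 2 for all i ≥ 0.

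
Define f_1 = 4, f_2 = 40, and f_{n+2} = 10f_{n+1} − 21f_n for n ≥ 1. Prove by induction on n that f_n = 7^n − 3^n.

Base cases: f_1 = 4 and 7^1 − 3^1 = 4; f_2 = 40 and 7^2 − 3^2 = 40.
Assume f_j = 7^j − 3^j for all 1 ≤ j ≤ k, where k ≥ 2.
Then f_{k+1} = 10f_k − 21f_{k−1} = 10·(7^k − 3^k) − 21·(7^{k−1} − 3^{k−1}) = (10·7 − 21)7^{k−1} − (10·3 − 21)3^{k−1} = 49·7^{k−1} − 9·3^{k−1} = 7^{k+1} − 3^{k+1}.
Hence f_n = 7^n − 3^n for every n ≥ 1, by strong induction.

f_n = 7^n − 3^n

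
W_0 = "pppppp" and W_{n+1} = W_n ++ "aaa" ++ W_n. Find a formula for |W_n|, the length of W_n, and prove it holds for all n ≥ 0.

Claim: |W_n| = 9·2^n − 3.

Base case: |W_0| = 6, and 9·2^0 − 3 = 6.
Assume |W_m| = 9·2^m − 3.
Then |W_{m+1}| = |W_m| + 3 + |W_m| = 2|W_m| + 3 = 2(9·2^m − 3) + 3 = 9·2^{m+1} − 6 + 3 = 9·2^{m+1} − 3.
This completes the inductive step, so |W_n| = 9·2^n − 3 for all n ≥ 0.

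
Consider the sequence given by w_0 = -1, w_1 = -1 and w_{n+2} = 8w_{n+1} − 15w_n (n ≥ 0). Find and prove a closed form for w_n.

Claim: w_n = 5^n − 2·3^n.

Base cases: w_0 = -1 and 5^0 − 2·3^0 = -1; w_1 = -1 and 5^1 − 2·3^1 = -1.
Assume w_j = 5^j − 2·3^j for all 0 ≤ j ≤ m, where m ≥ 1.
Then w_{m+1} = 8w_m − 15w_{m−1} = 8·(5^m − 2·3^m) − 15·(5^{m−1} − 2·3^{m−1}) = (8·5 − 15)5^{m−1} − 2·(8·3 − 15)3^{m−1} = 25·5^{m−1} − 18·3^{m−1} = 5^{m+1} − 2·3^{m+1}.
By strong induction, w_n = 5^n − 2·3^n for all n ≥ 0.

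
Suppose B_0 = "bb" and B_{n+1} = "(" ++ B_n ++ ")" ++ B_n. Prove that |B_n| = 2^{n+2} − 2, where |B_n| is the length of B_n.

Base case: |B_0| = 2, and 2^{0+2} − 2 = 2.
Assume |B_j| = 2^{j+2} − 2.
Then |B_{j+1}| = 1 + |B_j| + 1 + |B_j| = 2|B_j| + 2 = 2(2^{j+2} − 2) + 2 = 2^{j+3} − 4 + 2 = 2^{j+3} − 2.
So the formula holds for j+1, and by induction |B_n| = 2^{n+2} − 2 for all n ≥ 0.

|B_n| = 2^{n+2} − 2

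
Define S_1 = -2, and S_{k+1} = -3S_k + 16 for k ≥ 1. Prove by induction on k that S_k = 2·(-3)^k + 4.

Base case: S_1 = -2, and 2·(-3)^1 + 4 = -6 + 4 = -2.
Assume S_j = 2·(-3)^j + 4 for some j ≥ 1.
Then S_{j+1} = -3S_j + 16 = -3·(2·(-3)^j + 4) + 16 = -6·(-3)^j − 12 + 16 = 2·(-3)^{j+1} + 4.
Hence S_k = 2·(-3)^k + 4 for every k ≥ 1, by induction.

S_k = 2·(-3)^k + 4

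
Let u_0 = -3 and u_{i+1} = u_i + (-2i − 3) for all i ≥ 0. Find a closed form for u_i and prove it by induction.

Claim: u_i = -i^2 − 2i − 3.

Base case: u_0 = -3, and -0^2 − 2·0 − 3 = -3.
Assume u_k = -k^2 − 2k − 3.
Then u_{k+1} = u_k + (-2k − 3) = (-k^2 − 2k − 3) + (-2k − 3) = -k^2 − 4k − 6,
and -(k+1)^2 − 2·(k+1) − 3 = -k^2 − 4k − 6.
This completes the inductive step, so u_i = -i^2 − 2i − 3 for all i ≥ 0.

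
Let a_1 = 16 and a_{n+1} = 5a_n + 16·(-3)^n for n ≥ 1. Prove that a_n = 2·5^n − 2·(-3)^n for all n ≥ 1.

Base case: a_1 = 16, and 2·5^1 − 2·(-3)^1 = 10 + 6 = 16.
Assume a_k = 2·5^k − 2·(-3)^k for some k ≥ 1.
Then a_{k+1} = 5a_k + 16·(-3)^k = 5·(2·5^k − 2·(-3)^k) + 16·(-3)^k = 2·5^{k+1} − 10·(-3)^k + 16·(-3)^k = 2·5^{k+1} + 6·(-3)^k = 2·5^{k+1} − 2·(-3)^{k+1}.
Hence a_n = 2·5^n − 2·(-3)^n for every n ≥ 1, by induction.

a_n = 2·5^n − 2·(-3)^n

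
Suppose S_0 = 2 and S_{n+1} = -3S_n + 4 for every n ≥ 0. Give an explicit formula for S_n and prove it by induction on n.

Claim: S_n = (-3)^n + 1.

Base case: S_0 = 2, and (-3)^0 + 1 = 1 + 1 = 2.
Assume S_m = (-3)^m + 1 for some m ≥ 0.
Then S_{m+1} = -3S_m + 4 = -3·((-3)^m + 1) + 4 = -3·(-3)^m − 3 + 4 = (-3)^{m+1} + 1.
By induction, S_n = (-3)^n + 1 for all n ≥ 0.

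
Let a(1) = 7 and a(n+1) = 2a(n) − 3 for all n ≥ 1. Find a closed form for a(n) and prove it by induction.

Claim: a(n) = 2^{n+1} + 3.

Base case: a(1) = 7, and 2^{1+1} + 3 = 4 + 3 = 7.
Assume a(j) = 2^{j+1} + 3 for some j ≥ 1.
Then a(j+1) = 2a(j) − 3 = 2·(2^{j+1} + 3) − 3 = 2^{j+2} + 6 − 3 = 2^{j+2} + 3.
So the formula holds for j+1, and by induction a(n) = 2^{n+1} + 3 for all n ≥ 1.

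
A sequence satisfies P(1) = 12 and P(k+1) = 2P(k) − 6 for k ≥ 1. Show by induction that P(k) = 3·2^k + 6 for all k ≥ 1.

Base case: P(1) = 12, and 3·2^1 + 6 = 6 + 6 = 12.
Assume P(j) = 3·2^j + 6 for some j ≥ 1.
Then P(j+1) = 2P(j) − 6 = 2·(3·2^j + 6) − 6 = 6·2^j + 12 − 6 = 3·2^{j+1} + 6.
So the formula holds for j+1, and by induction P(k) = 3·2^k + 6 for all k ≥ 1.

P(k) = 3·2^k + 6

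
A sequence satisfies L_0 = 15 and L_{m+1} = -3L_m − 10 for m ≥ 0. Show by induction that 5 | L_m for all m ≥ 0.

Base case: L_0 = 15 = 5·3, so 5 | L_0.
Assume 5 | L_j, so L_j = 5t for some integer t.
Then L_{j+1} = -3L_j − 10 = -3·(5t) − 10 = 5(-3t − 2), so 5 | L_{j+1}.
By induction, 5 | L_m for all m ≥ 0.

5 | L_m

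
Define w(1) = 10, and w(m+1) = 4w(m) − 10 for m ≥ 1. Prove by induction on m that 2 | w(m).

Base case: w(1) = 10 = 2·5, so 2 | w(1).
Assume 2 | w(k), so w(k) = 2t for some integer t.
Then w(k+1) = 4w(k) − 10 = 4·(2t) − 10 = 2(4t − 5), so 2 | w(k+1).
This completes the inductive step, so 2 | w(m) for all m ≥ 1.

2 | w(m)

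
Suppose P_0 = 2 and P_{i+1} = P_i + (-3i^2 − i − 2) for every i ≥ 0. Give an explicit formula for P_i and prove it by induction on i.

Claim: P_i = -i^3 + i^2 − 2i + 2.

Base case: P_0 = 2, and -0^3 + 0^2 − 2·0 + 2 = 2.
Assume P_m = -m^3 + m^2 − 2m + 2.
Then P_{m+1} = P_m + (-3m^2 − m − 2) = (-m^3 + m^2 − 2m + 2) + (-3m^2 − m − 2) = -m^3 − 2m^2 − 3m,
and -(m+1)^3 + (m+1)^2 − 2·(m+1) + 2 = -m^3 − 2m^2 − 3m.
Hence P_i = -i^3 + i^2 − 2i + 2 for every i ≥ 0, by induction.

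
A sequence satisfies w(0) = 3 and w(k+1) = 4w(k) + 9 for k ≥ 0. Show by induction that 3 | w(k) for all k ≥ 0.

Base case: w(0) = 3 = 3·1, so 3 | w(0).
Assume 3 | w(j), so w(j) = 3t for some integer t.
Then w(j+1) = 4w(j) + 9 = 4·(3t) + 9 = 3(4t + 3), so 3 | w(j+1).
So the property holds for j+1, and by induction 3 | w(k) for all k ≥ 0.

3 | w(k)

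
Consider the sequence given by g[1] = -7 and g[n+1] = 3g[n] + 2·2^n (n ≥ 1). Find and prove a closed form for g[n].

Claim: g[n] = -3^n − 2·2^n.

Base case: g[1] = -7, and -3^1 − 2·2^1 = -3 − 4 = -7.
Assume g[k] = -3^k − 2·2^k for some k ≥ 1.
Then g[k+1] = 3g[k] + 2·2^k = 3·(-3^k − 2·2^k) + 2·2^k = -3^{k+1} − 6·2^k + 2·2^k = -3^{k+1} − 4·2^k = -3^{k+1} − 2·2^{k+1}.
By induction, g[n] = -3^n − 2·2^n for all n ≥ 1.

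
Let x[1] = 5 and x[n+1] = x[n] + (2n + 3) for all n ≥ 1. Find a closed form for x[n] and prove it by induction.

Claim: x[n] = n^2 + 2n + 2.

Base case: x[1] = 5, and 1^2 + 2·1 + 2 = 5.
Assume x[k] = k^2 + 2k + 2.
Then x[k+1] = x[k] + (2k + 3) = (k^2 + 2k + 2) + (2k + 3) = k^2 + 4k + 5,
and (k+1)^2 + 2·(k+1) + 2 = k^2 + 4k + 5.
By induction, x[n] = n^2 + 2n + 2 for all n ≥ 1.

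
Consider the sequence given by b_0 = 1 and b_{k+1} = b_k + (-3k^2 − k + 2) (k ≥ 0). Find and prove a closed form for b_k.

Claim: b_k = -k^3 + k^2 + 2k + 1.

Base case: b_0 = 1, and -0^3 + 0^2 + 2·0 + 1 = 1.
Assume b_r = -r^3 + r^2 + 2r + 1.
Then b_{r+1} = b_r + (-3r^2 − r + 2) = (-r^3 + r^2 + 2r + 1) + (-3r^2 − r + 2) = -r^3 − 2r^2 + r + 3,
and -(r+1)^3 + (r+1)^2 + 2·(r+1) + 1 = -r^3 − 2r^2 + r + 3.
This completes the inductive step, so b_k = -k^3 + k^2 + 2k + 1 for all k ≥ 0.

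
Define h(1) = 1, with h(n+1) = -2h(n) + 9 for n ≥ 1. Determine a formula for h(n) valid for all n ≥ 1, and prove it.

Claim: h(n) = (-2)^n + 3.

Base case: h(1) = 1, and (-2)^1 + 3 = -2 + 3 = 1.
Assume h(k) = (-2)^k + 3 for some k ≥ 1.
Then h(k+1) = -2h(k) + 9 = -2·((-2)^k + 3) + 9 = -2·(-2)^k − 6 + 9 = (-2)^{k+1} + 3.
So the formula holds for k+1, and by induction h(n) = (-2)^n + 3 for all n ≥ 1.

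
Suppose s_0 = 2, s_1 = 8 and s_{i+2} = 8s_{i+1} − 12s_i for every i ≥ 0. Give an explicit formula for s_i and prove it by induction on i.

Claim: s_i = 2^i + 6^i.

Base cases: s_0 = 2 and 2^0 + 6^0 = 2; s_1 = 8 and 2^1 + 6^1 = 8.
Assume s_j = 2^j + 6^j for all 0 ≤ j ≤ k, where k ≥ 1.
Then s_{k+1} = 8s_k − 12s_{k−1} = 8·(2^k + 6^k) − 12·(2^{k−1} + 6^{k−1}) = (8·2 − 12)2^{k−1} + (8·6 − 12)6^{k−1} = 4·2^{k−1} + 36·6^{k−1} = 2^{k+1} + 6^{k+1}.
So the formula holds for k+1, and by strong induction s_i = 2^i + 6^i for all i ≥ 0.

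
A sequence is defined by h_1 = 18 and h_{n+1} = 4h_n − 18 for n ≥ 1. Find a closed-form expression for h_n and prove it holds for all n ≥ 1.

Claim: h_n = 3·4^n + 6.

Base case: h_1 = 18, and 3·4^1 + 6 = 12 + 6 = 18.
Assume h_j = 3·4^j + 6 for some j ≥ 1.
Then h_{j+1} = 4h_j − 18 = 4·(3·4^j + 6) − 18 = 12·4^j + 24 − 18 = 3·4^{j+1} + 6.
By induction, h_n = 3·4^n + 6 for all n ≥ 1.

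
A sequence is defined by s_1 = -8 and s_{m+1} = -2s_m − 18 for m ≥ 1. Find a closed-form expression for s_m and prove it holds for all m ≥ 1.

Claim: s_m = (-2)^m − 6.

Base case: s_1 = -8, and (-2)^1 − 6 = -2 − 6 = -8.
Assume s_k = (-2)^k − 6 for some k ≥ 1.
Then s_{k+1} = -2s_k − 18 = -2·((-2)^k − 6) − 18 = -2·(-2)^k + 12 − 18 = (-2)^{k+1} − 6.
So the formula holds for k+1, and by induction s_m = (-2)^m − 6 for all m ≥ 1.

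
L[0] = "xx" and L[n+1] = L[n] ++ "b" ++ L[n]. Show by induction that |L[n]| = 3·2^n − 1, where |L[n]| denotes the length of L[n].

Base case: |L[0]| = 2, and 3·2^0 − 1 = 2.
Assume |L[k]| = 3·2^k − 1.
Then |L[k+1]| = |L[k]| + 1 + |L[k]| = 2|L[k]| + 1 = 2(3·2^k − 1) + 1 = 3·2^{k+1} − 2 + 1 = 3·2^{k+1} − 1.
Hence |L[n]| = 3·2^n − 1 for every n ≥ 0, by induction.

|L[n]| = 3·2^n − 1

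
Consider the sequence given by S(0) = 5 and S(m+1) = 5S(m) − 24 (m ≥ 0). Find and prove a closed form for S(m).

Claim: S(m) = -5^m + 6.

Base case: S(0) = 5, and -5^0 + 6 = -1 + 6 = 5.
Assume S(j) = -5^j + 6 for some j ≥ 0.
Then S(j+1) = 5S(j) − 24 = 5·(-5^j + 6) − 24 = -5^{j+1} + 30 − 24 = -5^{j+1} + 6.
By induction, S(m) = -5^m + 6 for all m ≥ 0.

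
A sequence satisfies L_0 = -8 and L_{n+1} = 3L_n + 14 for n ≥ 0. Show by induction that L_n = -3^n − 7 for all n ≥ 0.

Base case: L_0 = -8, and -3^0 − 7 = -1 − 7 = -8.
Assume L_m = -3^m − 7 for some m ≥ 0.
Then L_{m+1} = 3L_m + 14 = 3·(-3^m − 7) + 14 = -3^{m+1} − 21 + 14 = -3^{m+1} − 7.
By induction, L_n = -3^n − 7 for all n ≥ 0.

L_n = -3^n − 7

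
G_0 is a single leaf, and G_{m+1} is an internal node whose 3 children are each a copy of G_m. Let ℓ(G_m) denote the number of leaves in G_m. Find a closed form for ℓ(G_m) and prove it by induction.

Claim: ℓ(G_m) = 3^m.

Base case: ℓ(G_0) = 1, and 3^0 = 1.
Assume ℓ(G_j) = 3^j.
Then ℓ(G_{j+1}) = 3·ℓ(G_j) = 3·3^j = 3^{j+1}.
Hence ℓ(G_m) = 3^m for every m ≥ 0, by induction.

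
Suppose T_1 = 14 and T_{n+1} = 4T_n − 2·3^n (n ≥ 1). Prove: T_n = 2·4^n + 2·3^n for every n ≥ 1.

Base case: T_1 = 14, and 2·4^1 + 2·3^1 = 8 + 6 = 14.
Assume T_r = 2·4^r + 2·3^r for some r ≥ 1.
Then T_{r+1} = 4T_r − 2·3^r = 4·(2·4^r + 2·3^r) − 2·3^r = 2·4^{r+1} + 8·3^r − 2·3^r = 2·4^{r+1} + 6·3^r = 2·4^{r+1} + 2·3^{r+1}.
By induction, T_n = 2·4^n + 2·3^n for all n ≥ 1.

T_n = 2·4^n + 2·3^n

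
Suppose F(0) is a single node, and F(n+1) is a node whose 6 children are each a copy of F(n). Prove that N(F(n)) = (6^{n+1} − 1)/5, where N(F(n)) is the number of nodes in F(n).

Base case: N(F(0)) = 1, and (6^{0+1} − 1)/5 = 1.
Assume N(F(j)) = (6^{j+1} − 1)/5.
Then N(F(j+1)) = 1 + 6N(F(j)) = 1 + 6·(6^{j+1} − 1)/5 = 1 + (6^{j+2} − 6)/5 = (5 + 6^{j+2} − 6)/5 = (6^{j+2} − 1)/5.
Hence N(F(n)) = (6^{n+1} − 1)/5 for every n ≥ 0, by induction.

N(F(n)) = (6^{n+1} − 1)/5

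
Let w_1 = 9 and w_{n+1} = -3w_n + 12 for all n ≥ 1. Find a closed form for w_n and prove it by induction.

Claim: w_n = -2·(-3)^n + 3.

Base case: w_1 = 9, and -2·(-3)^1 + 3 = 6 + 3 = 9.
Assume w_k = -2·(-3)^k + 3 for some k ≥ 1.
Then w_{k+1} = -3w_k + 12 = -3·(-2·(-3)^k + 3) + 12 = 6·(-3)^k − 9 + 12 = -2·(-3)^{k+1} + 3.
This completes the inductive step, so w_n = -2·(-3)^n + 3 for all n ≥ 1.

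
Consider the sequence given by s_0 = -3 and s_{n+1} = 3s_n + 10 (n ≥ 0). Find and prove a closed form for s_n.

Claim: s_n = 2·3^n − 5.

Base case: s_0 = -3, and 2·3^0 − 5 = 2 − 5 = -3.
Assume s_k = 2·3^k − 5 for some k ≥ 0.
Then s_{k+1} = 3s_k + 10 = 3·(2·3^k − 5) + 10 = 6·3^k − 15 + 10 = 2·3^{k+1} − 5.
So the formula holds for k+1, and by induction s_n = 2·3^n − 5 for all n ≥ 0.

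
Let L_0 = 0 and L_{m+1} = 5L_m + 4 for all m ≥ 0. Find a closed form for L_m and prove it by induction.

Claim: L_m = 5^m − 1.

Base case: L_0 = 0, and 5^0 − 1 = 1 − 1 = 0.
Assume L_r = 5^r − 1 for some r ≥ 0.
Then L_{r+1} = 5L_r + 4 = 5·(5^r − 1) + 4 = 5^{r+1} − 5 + 4 = 5^{r+1} − 1.
By induction, L_m = 5^m − 1 for all m ≥ 0.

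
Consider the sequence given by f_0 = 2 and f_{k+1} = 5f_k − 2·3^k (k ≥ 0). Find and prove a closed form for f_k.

Claim: f_k = 5^k + 3^k.

Base case: f_0 = 2, and 5^0 + 3^0 = 1 + 1 = 2.
Assume f_r = 5^r + 3^r for some r ≥ 0.
Then f_{r+1} = 5f_r − 2·3^r = 5·(5^r + 3^r) − 2·3^r = 5^{r+1} + 5·3^r − 2·3^r = 5^{r+1} + 3·3^r = 5^{r+1} + 3^{r+1}.
So the formula holds for r+1, and by induction f_k = 5^k + 3^k for all k ≥ 0.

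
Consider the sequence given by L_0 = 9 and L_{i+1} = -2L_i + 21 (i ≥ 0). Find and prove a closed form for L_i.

Claim: L_i = 2·(-2)^i + 7.

Base case: L_0 = 9, and 2·(-2)^0 + 7 = 2 + 7 = 9.
Assume L_r = 2·(-2)^r + 7 for some r ≥ 0.
Then L_{r+1} = -2L_r + 21 = -2·(2·(-2)^r + 7) + 21 = -4·(-2)^r − 14 + 21 = 2·(-2)^{r+1} + 7.
So the formula holds for r+1, and by induction L_i = 2·(-2)^i + 7 for all i ≥ 0.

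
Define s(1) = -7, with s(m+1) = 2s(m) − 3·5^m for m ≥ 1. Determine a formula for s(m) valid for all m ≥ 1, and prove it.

Claim: s(m) = -2^m − 5^m.

Base case: s(1) = -7, and -2^1 − 5^1 = -2 − 5 = -7.
Assume s(r) = -2^r − 5^r for some r ≥ 1.
Then s(r+1) = 2s(r) − 3·5^r = 2·(-2^r − 5^r) − 3·5^r = -2^{r+1} − 2·5^r − 3·5^r = -2^{r+1} − 5·5^r = -2^{r+1} − 5^{r+1}.
By induction, s(m) = -2^m − 5^m for all m ≥ 1.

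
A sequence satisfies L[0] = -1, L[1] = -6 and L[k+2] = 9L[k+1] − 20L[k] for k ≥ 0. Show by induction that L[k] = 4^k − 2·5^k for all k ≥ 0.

Base cases: L[0] = -1 and 4^0 − 2·5^0 = -1; L[1] = -6 and 4^1 − 2·5^1 = -6.
Assume L[j] = 4^j − 2·5^j for all 0 ≤ j ≤ r, where r ≥ 1.
Then L[r+1] = 9L[r] − 20L[r−1] = 9·(4^r − 2·5^r) − 20·(4^{r−1} − 2·5^{r−1}) = (9·4 − 20)4^{r−1} − 2·(9·5 − 20)5^{r−1} = 16·4^{r−1} − 50·5^{r−1} = 4^{r+1} − 2·5^{r+1}.
Hence L[k] = 4^k − 2·5^k for every k ≥ 0, by strong induction.

L[k] = 4^k − 2·5^k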